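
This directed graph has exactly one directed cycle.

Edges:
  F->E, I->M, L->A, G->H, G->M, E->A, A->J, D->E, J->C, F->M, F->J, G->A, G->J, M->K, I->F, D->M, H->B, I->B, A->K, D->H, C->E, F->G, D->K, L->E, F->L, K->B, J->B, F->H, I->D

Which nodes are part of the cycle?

DFS with gray/black marking from E:
E gray
  A gray
    J gray
      B gray
      B black
      C gray
        C→E: E is gray → back edge
Back edge closes the cycle E → A → J → C → E; its vertices are {A, C, E, J}.

A, C, E, J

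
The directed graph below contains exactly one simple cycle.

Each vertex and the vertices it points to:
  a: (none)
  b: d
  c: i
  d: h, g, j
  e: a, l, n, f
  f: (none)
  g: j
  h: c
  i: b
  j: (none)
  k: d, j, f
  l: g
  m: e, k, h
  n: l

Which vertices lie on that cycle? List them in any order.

b, c, d, h, i

DFS with gray/black marking from h:
h gray
  c gray
    i gray
      b gray
        d gray
          d→h: h is gray → back edge
Back edge closes the cycle h → c → i → b → d → h; its vertices are {b, c, d, h, i}.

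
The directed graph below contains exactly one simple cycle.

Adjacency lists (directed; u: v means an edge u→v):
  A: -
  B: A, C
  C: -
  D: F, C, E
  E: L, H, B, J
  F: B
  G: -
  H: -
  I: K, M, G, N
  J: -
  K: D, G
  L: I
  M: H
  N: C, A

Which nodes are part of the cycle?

D, E, I, K, L

DFS with gray/black marking from I:
I gray
  K gray
    D gray
      F gray
        B gray
          A gray
          A black
          C gray
          C black
        B black
      F black
      D→C: C black — skip
      E gray
        L gray
          L→I: I is gray → back edge
Back edge closes the cycle I → K → D → E → L → I; its vertices are {D, E, I, K, L}.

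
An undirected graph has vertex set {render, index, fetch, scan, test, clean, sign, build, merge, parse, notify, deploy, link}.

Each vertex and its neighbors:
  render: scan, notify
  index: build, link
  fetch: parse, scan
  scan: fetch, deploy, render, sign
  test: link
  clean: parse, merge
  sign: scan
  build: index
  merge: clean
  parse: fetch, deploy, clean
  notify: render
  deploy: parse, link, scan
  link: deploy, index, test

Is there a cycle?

DFS, tracking each vertex's parent; an edge to a visited non-parent vertex closes a cycle.
Start from merge:
visit merge (parent –)
  visit clean (parent merge)
    visit parse (parent clean)
      visit fetch (parent parse)
        fetch–parse: parent, skip
        visit scan (parent fetch)
          scan–fetch: parent, skip
          visit deploy (parent scan)
            deploy–parse: parse visited and ≠ parent → cycle
Cycle: parse – fetch – scan – deploy – parse.

Yes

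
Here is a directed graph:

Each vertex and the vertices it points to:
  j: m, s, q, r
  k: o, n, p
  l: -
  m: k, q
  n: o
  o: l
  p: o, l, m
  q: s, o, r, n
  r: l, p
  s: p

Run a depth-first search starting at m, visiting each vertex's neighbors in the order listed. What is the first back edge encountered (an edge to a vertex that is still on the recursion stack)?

p->m

DFS from m (visiting each vertex's neighbors in the order listed); mark gray on enter, black on exit:
m gray
  k gray
    o gray
      l gray
      l black
    o black
    n gray
      n→o: o black — skip
    n black
    p gray
      p→o: o black — skip
      p→l: l black — skip
      p→m: m is gray → back edge
First back edge: p → m.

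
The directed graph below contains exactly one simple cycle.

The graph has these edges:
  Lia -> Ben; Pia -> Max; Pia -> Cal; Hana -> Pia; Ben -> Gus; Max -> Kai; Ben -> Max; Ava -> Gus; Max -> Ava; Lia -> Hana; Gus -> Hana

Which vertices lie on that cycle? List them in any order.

Ava, Gus, Max, Pia, Hana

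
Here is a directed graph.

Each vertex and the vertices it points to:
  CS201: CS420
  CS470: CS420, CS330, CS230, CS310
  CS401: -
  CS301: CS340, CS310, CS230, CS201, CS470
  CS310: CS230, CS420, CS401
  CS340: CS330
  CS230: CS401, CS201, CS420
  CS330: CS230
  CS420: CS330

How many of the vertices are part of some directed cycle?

4

A vertex is on a directed cycle iff it belongs to a strongly connected component of size ≥ 2 (or has a self-loop).
The vertices on cycles are {CS201, CS230, CS330, CS420} — 4 in total.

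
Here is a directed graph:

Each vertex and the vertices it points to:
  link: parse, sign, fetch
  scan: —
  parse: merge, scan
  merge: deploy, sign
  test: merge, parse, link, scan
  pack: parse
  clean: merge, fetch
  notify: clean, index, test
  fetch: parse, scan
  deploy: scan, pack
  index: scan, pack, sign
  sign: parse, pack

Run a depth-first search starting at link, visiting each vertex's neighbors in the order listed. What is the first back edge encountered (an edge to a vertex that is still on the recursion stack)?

pack->parse

DFS from link (visiting each vertex's neighbors in the order listed); mark gray on enter, black on exit:
link gray
  parse gray
    merge gray
      deploy gray
        scan gray
        scan black
        pack gray
          pack→parse: parse is gray → back edge
First back edge: pack → parse.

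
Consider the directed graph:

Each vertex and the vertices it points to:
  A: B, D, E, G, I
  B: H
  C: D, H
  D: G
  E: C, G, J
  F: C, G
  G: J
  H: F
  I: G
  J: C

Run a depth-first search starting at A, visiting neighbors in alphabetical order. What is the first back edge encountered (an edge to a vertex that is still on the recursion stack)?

J→C

DFS from A (visiting neighbors in alphabetical order); mark gray on enter, black on exit:
A gray
  B gray
    H gray
      F gray
        C gray
          D gray
            G gray
              J gray
                J→C: C is gray → back edge
First back edge: J → C.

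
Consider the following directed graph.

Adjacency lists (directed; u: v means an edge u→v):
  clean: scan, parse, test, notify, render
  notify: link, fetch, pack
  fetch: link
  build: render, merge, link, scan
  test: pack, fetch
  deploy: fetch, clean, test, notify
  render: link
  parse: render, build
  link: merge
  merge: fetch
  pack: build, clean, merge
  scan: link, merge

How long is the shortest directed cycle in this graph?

For each vertex v, BFS finds the shortest path from v back to v.
The shortest such closed walk is clean → test → pack → clean, length 3.

3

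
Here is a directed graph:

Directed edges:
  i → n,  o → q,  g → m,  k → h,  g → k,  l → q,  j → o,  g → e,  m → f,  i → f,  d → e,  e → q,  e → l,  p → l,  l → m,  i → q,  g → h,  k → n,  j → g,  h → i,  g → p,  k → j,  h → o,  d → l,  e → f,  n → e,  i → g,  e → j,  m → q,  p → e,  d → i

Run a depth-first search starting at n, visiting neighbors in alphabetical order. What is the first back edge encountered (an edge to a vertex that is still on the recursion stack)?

DFS from n (visiting neighbors in alphabetical order); mark gray on enter, black on exit:
n gray
  e gray
    f gray
    f black
    j gray
      g gray
        g→e: e is gray → back edge
First back edge: g → e.

g->e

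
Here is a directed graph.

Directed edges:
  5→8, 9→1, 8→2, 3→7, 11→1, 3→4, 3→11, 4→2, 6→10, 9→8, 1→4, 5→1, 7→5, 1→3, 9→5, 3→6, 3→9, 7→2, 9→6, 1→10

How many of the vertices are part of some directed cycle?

6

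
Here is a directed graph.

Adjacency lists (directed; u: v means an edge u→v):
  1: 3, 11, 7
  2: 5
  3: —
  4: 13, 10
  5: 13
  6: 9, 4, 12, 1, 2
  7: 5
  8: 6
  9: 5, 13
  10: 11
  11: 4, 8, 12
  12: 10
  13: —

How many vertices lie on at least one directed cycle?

7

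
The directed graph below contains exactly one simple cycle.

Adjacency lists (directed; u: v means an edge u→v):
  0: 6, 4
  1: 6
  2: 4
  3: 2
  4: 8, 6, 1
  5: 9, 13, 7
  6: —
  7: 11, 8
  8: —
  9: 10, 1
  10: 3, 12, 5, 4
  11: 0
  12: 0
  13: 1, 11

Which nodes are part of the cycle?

5, 9, 10

DFS with gray/black marking from 10:
10 gray
  3 gray
    2 gray
      4 gray
        8 gray
        8 black
        6 gray
        6 black
        1 gray
          1→6: 6 black — skip
        1 black
      4 black
    2 black
  3 black
  12 gray
    0 gray
      0→6: 6 black — skip
      0→4: 4 black — skip
    0 black
  12 black
  5 gray
    9 gray
      9→10: 10 is gray → back edge
Back edge closes the cycle 10 → 5 → 9 → 10; its vertices are {5, 9, 10}.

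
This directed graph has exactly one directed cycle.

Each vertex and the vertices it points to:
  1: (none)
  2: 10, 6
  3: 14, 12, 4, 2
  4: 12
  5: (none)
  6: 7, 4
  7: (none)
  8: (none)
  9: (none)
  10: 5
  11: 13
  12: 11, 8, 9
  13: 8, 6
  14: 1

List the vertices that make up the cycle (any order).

4, 6, 11, 12, 13

DFS with gray/black marking from 12:
12 gray
  11 gray
    13 gray
      8 gray
      8 black
      6 gray
        7 gray
        7 black
        4 gray
          4→12: 12 is gray → back edge
Back edge closes the cycle 12 → 11 → 13 → 6 → 4 → 12; its vertices are {4, 6, 11, 12, 13}.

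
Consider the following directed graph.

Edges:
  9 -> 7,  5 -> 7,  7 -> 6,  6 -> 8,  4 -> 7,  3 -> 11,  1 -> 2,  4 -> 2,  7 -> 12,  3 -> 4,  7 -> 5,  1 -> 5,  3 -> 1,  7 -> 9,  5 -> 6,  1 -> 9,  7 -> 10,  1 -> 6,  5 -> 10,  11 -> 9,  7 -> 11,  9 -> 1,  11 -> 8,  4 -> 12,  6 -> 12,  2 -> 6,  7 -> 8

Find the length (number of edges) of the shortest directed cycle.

2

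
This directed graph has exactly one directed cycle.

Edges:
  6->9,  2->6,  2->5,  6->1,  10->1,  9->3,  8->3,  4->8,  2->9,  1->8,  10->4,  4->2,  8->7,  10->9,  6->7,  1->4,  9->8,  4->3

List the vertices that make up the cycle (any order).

DFS with gray/black marking from 4:
4 gray
  3 gray
  3 black
  8 gray
    8→3: 3 black — skip
    7 gray
    7 black
  8 black
  2 gray
    5 gray
    5 black
    9 gray
      9→3: 3 black — skip
      9→8: 8 black — skip
    9 black
    6 gray
      6→7: 7 black — skip
      1 gray
        1→8: 8 black — skip
        1→4: 4 is gray → back edge
Back edge closes the cycle 4 → 2 → 6 → 1 → 4; its vertices are {1, 2, 4, 6}.

1, 2, 4, 6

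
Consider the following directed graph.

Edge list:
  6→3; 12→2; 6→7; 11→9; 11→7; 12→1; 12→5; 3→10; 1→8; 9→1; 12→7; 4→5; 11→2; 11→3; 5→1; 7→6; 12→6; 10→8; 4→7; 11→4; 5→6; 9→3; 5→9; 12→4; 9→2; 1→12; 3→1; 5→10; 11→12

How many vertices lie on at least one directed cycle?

8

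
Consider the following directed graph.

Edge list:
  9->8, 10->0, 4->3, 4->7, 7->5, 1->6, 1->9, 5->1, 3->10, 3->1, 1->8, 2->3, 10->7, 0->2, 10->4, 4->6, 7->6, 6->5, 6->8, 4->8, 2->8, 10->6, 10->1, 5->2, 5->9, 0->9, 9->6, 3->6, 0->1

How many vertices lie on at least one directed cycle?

10

A vertex is on a directed cycle iff it belongs to a strongly connected component of size ≥ 2 (or has a self-loop).
The vertices on cycles are {0, 1, 2, 3, 4, 5, 6, 7, 9, 10} — 10 in total.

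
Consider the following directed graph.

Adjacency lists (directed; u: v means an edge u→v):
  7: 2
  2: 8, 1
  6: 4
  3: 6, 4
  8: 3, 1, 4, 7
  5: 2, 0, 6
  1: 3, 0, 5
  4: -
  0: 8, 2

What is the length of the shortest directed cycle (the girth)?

3

For each vertex v, BFS finds the shortest path from v back to v.
The shortest such closed walk is 1 → 0 → 8 → 1, length 3.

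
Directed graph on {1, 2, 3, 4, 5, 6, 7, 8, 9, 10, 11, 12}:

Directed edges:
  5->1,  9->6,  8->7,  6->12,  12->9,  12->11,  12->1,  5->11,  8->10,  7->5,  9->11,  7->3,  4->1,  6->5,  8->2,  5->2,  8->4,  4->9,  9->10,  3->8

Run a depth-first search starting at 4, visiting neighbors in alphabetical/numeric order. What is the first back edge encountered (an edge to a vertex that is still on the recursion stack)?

12->9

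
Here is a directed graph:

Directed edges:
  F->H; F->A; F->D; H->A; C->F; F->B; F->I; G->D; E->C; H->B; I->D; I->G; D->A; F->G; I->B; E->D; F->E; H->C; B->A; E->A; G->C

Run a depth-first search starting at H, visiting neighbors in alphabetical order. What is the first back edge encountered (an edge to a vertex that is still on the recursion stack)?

DFS from H (visiting neighbors in alphabetical order); mark gray on enter, black on exit:
H gray
  A gray
  A black
  B gray
    B→A: A black — skip
  B black
  C gray
    F gray
      F→A: A black — skip
      F→B: B black — skip
      D gray
        D→A: A black — skip
      D black
      E gray
        E→A: A black — skip
        E→C: C is gray → back edge
First back edge: E → C.

E->C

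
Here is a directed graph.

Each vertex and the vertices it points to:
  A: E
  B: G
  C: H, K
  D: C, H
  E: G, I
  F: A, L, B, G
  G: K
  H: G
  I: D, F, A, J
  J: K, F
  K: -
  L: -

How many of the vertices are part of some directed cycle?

5

A vertex is on a directed cycle iff it belongs to a strongly connected component of size ≥ 2 (or has a self-loop).
The vertices on cycles are {A, E, F, I, J} — 5 in total.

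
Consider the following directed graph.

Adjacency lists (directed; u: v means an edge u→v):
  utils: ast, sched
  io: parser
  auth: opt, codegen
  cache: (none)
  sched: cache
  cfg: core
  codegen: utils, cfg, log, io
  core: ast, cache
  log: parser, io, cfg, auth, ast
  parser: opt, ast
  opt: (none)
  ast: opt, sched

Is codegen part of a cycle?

codegen is on a cycle iff codegen can reach itself via ≥1 edge.
codegen → log → auth → codegen — yes.

Yes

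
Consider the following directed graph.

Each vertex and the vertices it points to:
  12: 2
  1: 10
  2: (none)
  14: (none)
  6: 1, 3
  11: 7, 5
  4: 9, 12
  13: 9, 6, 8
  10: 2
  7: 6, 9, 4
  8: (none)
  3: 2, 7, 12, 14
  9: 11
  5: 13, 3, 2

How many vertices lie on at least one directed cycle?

A vertex is on a directed cycle iff it belongs to a strongly connected component of size ≥ 2 (or has a self-loop).
The vertices on cycles are {3, 4, 5, 6, 7, 9, 11, 13} — 8 in total.

8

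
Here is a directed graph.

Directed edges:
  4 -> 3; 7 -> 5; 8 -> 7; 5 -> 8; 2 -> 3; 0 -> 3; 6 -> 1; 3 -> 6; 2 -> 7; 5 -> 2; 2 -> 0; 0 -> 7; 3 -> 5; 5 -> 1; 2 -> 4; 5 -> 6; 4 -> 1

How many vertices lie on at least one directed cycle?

A vertex is on a directed cycle iff it belongs to a strongly connected component of size ≥ 2 (or has a self-loop).
The vertices on cycles are {0, 2, 3, 4, 5, 7, 8} — 7 in total.

7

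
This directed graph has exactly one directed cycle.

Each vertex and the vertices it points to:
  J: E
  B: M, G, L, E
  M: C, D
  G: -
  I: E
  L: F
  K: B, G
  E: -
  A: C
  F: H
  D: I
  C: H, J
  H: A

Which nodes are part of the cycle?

DFS with gray/black marking from C:
C gray
  H gray
    A gray
      A→C: C is gray → back edge
Back edge closes the cycle C → H → A → C; its vertices are {A, C, H}.

A, C, H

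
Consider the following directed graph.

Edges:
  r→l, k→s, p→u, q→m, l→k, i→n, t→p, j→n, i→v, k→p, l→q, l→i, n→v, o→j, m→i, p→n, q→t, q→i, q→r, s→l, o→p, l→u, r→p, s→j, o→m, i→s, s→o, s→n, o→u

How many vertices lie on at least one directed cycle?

A vertex is on a directed cycle iff it belongs to a strongly connected component of size ≥ 2 (or has a self-loop).
The vertices on cycles are {i, k, l, m, o, q, r, s} — 8 in total.

8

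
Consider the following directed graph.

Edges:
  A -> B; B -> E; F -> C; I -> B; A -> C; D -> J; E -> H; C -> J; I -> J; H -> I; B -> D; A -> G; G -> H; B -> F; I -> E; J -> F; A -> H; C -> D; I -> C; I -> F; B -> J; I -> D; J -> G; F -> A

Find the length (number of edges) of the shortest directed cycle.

For each vertex v, BFS finds the shortest path from v back to v.
The shortest such closed walk is I → E → H → I, length 3.

3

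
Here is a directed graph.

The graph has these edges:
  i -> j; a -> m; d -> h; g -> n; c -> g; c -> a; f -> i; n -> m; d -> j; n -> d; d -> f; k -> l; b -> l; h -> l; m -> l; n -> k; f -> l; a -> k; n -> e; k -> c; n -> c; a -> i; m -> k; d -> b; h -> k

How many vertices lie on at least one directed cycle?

8

A vertex is on a directed cycle iff it belongs to a strongly connected component of size ≥ 2 (or has a self-loop).
The vertices on cycles are {a, c, d, g, h, k, m, n} — 8 in total.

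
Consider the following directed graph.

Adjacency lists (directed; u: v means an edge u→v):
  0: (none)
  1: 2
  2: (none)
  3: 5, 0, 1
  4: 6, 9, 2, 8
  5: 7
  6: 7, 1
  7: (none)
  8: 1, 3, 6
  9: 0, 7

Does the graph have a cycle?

DFS with white/gray/black marking, starting from 7:
7 gray
7 black
0 gray
0 black
1 gray
  2 gray
  2 black
1 black
3 gray
  5 gray
    5→7: 7 black — skip
  5 black
  3→0: 0 black — skip
  3→1: 1 black — skip
3 black
4 gray
  6 gray
    6→7: 7 black — skip
    6→1: 1 black — skip
  6 black
  9 gray
    9→0: 0 black — skip
    9→7: 7 black — skip
  9 black
  4→2: 2 black — skip
  8 gray
    8→1: 1 black — skip
    8→3: 3 black — skip
    8→6: 6 black — skip
  8 black
4 black
Every edge goes to a white or black vertex — no back edge, so the graph is acyclic.

No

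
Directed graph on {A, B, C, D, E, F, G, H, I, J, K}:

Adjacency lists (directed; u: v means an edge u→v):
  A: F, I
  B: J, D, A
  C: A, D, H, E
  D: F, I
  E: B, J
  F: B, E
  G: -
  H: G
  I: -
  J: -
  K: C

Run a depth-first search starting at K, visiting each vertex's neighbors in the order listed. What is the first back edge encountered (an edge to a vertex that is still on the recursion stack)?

D→F

DFS from K (visiting each vertex's neighbors in the order listed); mark gray on enter, black on exit:
K gray
  C gray
    A gray
      F gray
        B gray
          J gray
          J black
          D gray
            D→F: F is gray → back edge
First back edge: D → F.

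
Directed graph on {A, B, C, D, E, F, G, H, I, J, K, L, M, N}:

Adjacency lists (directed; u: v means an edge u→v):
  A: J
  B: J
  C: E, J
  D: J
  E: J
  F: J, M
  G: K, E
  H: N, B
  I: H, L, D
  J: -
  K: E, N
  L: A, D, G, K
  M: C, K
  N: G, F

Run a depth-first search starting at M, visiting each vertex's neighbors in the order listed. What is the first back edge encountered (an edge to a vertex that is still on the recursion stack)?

G→K

DFS from M (visiting each vertex's neighbors in the order listed); mark gray on enter, black on exit:
M gray
  C gray
    E gray
      J gray
      J black
    E black
    C→J: J black — skip
  C black
  K gray
    K→E: E black — skip
    N gray
      G gray
        G→K: K is gray → back edge
First back edge: G → K.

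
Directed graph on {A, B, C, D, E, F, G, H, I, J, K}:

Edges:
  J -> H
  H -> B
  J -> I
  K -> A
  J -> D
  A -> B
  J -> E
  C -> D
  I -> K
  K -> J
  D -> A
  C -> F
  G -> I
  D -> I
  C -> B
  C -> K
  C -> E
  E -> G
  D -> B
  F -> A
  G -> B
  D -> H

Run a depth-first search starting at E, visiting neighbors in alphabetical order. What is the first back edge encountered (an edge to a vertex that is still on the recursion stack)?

D→I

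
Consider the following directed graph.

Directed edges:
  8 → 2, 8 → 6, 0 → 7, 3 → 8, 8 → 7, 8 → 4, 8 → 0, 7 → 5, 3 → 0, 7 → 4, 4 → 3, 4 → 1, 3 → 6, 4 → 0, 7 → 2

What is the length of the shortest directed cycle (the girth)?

3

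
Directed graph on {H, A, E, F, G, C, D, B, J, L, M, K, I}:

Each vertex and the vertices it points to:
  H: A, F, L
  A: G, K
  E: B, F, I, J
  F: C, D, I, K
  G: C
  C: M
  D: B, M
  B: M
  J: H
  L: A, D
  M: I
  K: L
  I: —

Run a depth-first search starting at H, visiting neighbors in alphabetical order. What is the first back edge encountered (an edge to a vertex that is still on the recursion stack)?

L→A

DFS from H (visiting neighbors in alphabetical order); mark gray on enter, black on exit:
H gray
  A gray
    G gray
      C gray
        M gray
          I gray
          I black
        M black
      C black
    G black
    K gray
      L gray
        L→A: A is gray → back edge
First back edge: L → A.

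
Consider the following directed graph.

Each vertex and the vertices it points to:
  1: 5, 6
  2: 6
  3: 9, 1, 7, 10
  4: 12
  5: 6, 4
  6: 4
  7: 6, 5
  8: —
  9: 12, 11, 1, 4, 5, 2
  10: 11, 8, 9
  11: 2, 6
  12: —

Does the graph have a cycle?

No

DFS with white/gray/black marking, starting from 12:
12 gray
12 black
1 gray
  5 gray
    6 gray
      4 gray
        4→12: 12 black — skip
      4 black
    6 black
    5→4: 4 black — skip
  5 black
  1→6: 6 black — skip
1 black
2 gray
  2→6: 6 black — skip
2 black
3 gray
  9 gray
    9→12: 12 black — skip
    11 gray
      11→2: 2 black — skip
      11→6: 6 black — skip
    11 black
    9→1: 1 black — skip
    9→4: 4 black — skip
    9→5: 5 black — skip
    9→2: 2 black — skip
  9 black
  3→1: 1 black — skip
  7 gray
    7→6: 6 black — skip
    7→5: 5 black — skip
  7 black
  10 gray
    10→11: 11 black — skip
    8 gray
    8 black
    10→9: 9 black — skip
  10 black
3 black
Every edge goes to a white or black vertex — no back edge, so the graph is acyclic.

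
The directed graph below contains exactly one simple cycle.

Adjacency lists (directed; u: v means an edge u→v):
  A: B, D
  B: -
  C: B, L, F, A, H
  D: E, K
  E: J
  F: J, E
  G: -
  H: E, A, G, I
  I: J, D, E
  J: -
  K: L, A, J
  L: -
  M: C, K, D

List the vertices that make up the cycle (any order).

A, D, K

DFS with gray/black marking from K:
K gray
  L gray
  L black
  A gray
    B gray
    B black
    D gray
      E gray
        J gray
        J black
      E black
      D→K: K is gray → back edge
Back edge closes the cycle K → A → D → K; its vertices are {A, D, K}.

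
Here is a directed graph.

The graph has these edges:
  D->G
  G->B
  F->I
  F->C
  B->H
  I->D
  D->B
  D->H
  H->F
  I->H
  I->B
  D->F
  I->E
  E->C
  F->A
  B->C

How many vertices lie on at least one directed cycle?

6

A vertex is on a directed cycle iff it belongs to a strongly connected component of size ≥ 2 (or has a self-loop).
The vertices on cycles are {B, D, F, G, H, I} — 6 in total.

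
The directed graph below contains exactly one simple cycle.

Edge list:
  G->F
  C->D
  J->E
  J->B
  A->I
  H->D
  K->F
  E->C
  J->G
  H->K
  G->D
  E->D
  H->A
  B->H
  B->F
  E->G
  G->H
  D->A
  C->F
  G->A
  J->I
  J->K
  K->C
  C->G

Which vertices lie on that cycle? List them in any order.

DFS with gray/black marking from K:
K gray
  F gray
  F black
  C gray
    D gray
      A gray
        I gray
        I black
      A black
    D black
    C→F: F black — skip
    G gray
      G→A: A black — skip
      G→F: F black — skip
      H gray
        H→K: K is gray → back edge
Back edge closes the cycle K → C → G → H → K; its vertices are {C, G, H, K}.

C, G, H, K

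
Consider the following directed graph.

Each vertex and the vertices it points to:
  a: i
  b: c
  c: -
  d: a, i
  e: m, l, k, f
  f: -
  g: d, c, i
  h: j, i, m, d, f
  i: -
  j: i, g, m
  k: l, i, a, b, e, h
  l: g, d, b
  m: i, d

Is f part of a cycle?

f lies on a cycle iff there is a path from f back to itself.
Exploring from f, it never reaches itself; equivalently, its strongly connected component is a singleton.

No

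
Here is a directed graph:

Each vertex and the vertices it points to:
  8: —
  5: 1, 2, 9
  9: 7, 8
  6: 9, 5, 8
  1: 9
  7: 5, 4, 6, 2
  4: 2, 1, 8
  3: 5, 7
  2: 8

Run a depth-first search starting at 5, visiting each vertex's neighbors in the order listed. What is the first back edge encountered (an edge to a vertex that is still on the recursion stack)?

7->5

DFS from 5 (visiting each vertex's neighbors in the order listed); mark gray on enter, black on exit:
5 gray
  1 gray
    9 gray
      7 gray
        7→5: 5 is gray → back edge
First back edge: 7 → 5.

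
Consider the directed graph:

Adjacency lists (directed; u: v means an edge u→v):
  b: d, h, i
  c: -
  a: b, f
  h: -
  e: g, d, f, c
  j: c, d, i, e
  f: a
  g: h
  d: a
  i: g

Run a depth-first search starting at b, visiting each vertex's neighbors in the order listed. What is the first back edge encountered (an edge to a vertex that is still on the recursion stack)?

a->b

DFS from b (visiting each vertex's neighbors in the order listed); mark gray on enter, black on exit:
b gray
  d gray
    a gray
      a→b: b is gray → back edge
First back edge: a → b.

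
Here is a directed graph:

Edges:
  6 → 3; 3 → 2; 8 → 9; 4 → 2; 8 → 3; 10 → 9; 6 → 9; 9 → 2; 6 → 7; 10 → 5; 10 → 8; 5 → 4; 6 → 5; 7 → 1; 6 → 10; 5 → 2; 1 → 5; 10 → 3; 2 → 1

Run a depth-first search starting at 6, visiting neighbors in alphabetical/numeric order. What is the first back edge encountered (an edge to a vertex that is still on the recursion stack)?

DFS from 6 (visiting neighbors in alphabetical/numeric order); mark gray on enter, black on exit:
6 gray
  3 gray
    2 gray
      1 gray
        5 gray
          5→2: 2 is gray → back edge
First back edge: 5 → 2.

5->2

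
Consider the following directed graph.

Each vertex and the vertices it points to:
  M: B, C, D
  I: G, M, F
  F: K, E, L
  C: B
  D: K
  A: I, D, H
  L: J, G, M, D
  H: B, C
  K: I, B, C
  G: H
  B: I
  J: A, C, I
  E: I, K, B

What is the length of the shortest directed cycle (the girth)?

For each vertex v, BFS finds the shortest path from v back to v.
The shortest such closed walk is F → K → I → F, length 3.

3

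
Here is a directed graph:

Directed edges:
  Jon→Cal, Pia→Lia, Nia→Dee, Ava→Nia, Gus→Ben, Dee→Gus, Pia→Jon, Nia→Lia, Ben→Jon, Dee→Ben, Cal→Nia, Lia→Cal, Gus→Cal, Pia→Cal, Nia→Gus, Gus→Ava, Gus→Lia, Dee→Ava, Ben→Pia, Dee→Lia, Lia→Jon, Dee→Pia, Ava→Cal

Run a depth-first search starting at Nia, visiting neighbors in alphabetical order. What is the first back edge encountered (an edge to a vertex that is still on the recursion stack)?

Cal->Nia

DFS from Nia (visiting neighbors in alphabetical order); mark gray on enter, black on exit:
Nia gray
  Dee gray
    Ava gray
      Cal gray
        Cal→Nia: Nia is gray → back edge
First back edge: Cal → Nia.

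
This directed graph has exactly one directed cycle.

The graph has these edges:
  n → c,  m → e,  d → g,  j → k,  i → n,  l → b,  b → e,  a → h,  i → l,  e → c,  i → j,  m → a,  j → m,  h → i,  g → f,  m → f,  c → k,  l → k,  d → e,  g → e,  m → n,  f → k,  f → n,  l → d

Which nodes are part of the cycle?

DFS with gray/black marking from i:
i gray
  j gray
    k gray
    k black
    m gray
      n gray
        c gray
          c→k: k black — skip
        c black
      n black
      a gray
        h gray
          h→i: i is gray → back edge
Back edge closes the cycle i → j → m → a → h → i; its vertices are {a, h, i, j, m}.

a, h, i, j, m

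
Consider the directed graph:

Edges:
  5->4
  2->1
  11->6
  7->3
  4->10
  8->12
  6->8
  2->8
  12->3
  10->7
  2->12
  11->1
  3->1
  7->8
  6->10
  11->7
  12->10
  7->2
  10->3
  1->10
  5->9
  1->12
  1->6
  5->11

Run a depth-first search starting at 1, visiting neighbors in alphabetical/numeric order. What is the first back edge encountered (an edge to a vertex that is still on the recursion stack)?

3->1

DFS from 1 (visiting neighbors in alphabetical/numeric order); mark gray on enter, black on exit:
1 gray
  6 gray
    8 gray
      12 gray
        3 gray
          3→1: 1 is gray → back edge
First back edge: 3 → 1.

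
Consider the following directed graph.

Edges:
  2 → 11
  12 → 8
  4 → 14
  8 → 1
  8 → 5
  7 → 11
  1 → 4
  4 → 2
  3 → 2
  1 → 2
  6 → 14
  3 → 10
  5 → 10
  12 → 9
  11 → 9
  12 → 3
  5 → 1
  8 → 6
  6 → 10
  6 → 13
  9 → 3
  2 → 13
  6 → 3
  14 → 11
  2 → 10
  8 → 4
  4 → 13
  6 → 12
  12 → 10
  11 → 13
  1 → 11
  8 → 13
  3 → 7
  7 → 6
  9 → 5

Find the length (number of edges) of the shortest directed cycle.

3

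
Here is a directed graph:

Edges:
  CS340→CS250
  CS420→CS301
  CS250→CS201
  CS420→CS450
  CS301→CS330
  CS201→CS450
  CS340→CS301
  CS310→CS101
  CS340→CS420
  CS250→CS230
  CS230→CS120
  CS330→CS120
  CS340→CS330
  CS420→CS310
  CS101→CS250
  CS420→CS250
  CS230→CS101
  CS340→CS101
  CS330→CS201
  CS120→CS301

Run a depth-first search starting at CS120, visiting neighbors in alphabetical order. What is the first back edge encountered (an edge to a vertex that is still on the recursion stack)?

CS330→CS120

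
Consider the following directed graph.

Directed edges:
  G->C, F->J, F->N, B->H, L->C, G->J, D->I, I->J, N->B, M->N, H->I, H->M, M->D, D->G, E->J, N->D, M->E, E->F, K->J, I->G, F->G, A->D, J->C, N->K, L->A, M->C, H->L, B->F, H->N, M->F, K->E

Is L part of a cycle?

No

L lies on a cycle iff there is a path from L back to itself.
Exploring from L, it never reaches itself; equivalently, its strongly connected component is a singleton.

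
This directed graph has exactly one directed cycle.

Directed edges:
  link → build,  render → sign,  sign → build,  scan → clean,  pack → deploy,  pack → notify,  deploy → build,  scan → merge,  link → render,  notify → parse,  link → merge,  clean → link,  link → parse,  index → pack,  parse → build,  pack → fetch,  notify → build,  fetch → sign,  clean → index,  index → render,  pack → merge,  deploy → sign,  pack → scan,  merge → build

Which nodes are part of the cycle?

DFS with gray/black marking from clean:
clean gray
  index gray
    pack gray
      notify gray
        parse gray
          build gray
          build black
        parse black
        notify→build: build black — skip
      notify black
      fetch gray
        sign gray
          sign→build: build black — skip
        sign black
      fetch black
      merge gray
        merge→build: build black — skip
      merge black
      deploy gray
        deploy→sign: sign black — skip
        deploy→build: build black — skip
      deploy black
      scan gray
        scan→merge: merge black — skip
        scan→clean: clean is gray → back edge
Back edge closes the cycle clean → index → pack → scan → clean; its vertices are {pack, scan, clean, index}.

pack, scan, clean, index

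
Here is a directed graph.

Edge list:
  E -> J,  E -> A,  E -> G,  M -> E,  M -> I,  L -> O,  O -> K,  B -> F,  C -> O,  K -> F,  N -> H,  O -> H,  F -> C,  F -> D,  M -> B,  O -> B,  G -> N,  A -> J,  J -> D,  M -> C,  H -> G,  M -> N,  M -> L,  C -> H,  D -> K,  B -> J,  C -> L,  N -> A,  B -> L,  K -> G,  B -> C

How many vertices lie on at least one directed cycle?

A vertex is on a directed cycle iff it belongs to a strongly connected component of size ≥ 2 (or has a self-loop).
The vertices on cycles are {A, B, C, D, F, G, H, J, K, L, N, O} — 12 in total.

12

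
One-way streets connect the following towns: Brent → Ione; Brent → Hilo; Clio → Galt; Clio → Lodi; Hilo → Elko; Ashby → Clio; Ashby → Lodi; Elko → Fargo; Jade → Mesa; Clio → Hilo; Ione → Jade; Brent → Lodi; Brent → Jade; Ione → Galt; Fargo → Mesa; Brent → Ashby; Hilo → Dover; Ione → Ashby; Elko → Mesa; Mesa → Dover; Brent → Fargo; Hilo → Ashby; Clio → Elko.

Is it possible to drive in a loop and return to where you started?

Yes

DFS with white/gray/black marking, starting from Ione:
Ione gray
  Galt gray
  Galt black
  Jade gray
    Mesa gray
      Dover gray
      Dover black
    Mesa black
  Jade black
  Ashby gray
    Lodi gray
    Lodi black
    Clio gray
      Clio→Lodi: Lodi black — skip
      Elko gray
        Fargo gray
          Fargo→Mesa: Mesa black — skip
        Fargo black
        Elko→Mesa: Mesa black — skip
      Elko black
      Clio→Galt: Galt black — skip
      Hilo gray
        Hilo→Ashby: Ashby is gray → back edge
Back edge found, so a cycle exists: Ashby → Clio → Hilo → Ashby.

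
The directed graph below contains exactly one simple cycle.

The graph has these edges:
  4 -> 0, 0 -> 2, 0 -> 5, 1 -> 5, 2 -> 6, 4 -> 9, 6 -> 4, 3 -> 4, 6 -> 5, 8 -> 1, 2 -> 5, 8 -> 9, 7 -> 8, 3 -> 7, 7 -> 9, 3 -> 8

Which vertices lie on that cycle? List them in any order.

0, 2, 4, 6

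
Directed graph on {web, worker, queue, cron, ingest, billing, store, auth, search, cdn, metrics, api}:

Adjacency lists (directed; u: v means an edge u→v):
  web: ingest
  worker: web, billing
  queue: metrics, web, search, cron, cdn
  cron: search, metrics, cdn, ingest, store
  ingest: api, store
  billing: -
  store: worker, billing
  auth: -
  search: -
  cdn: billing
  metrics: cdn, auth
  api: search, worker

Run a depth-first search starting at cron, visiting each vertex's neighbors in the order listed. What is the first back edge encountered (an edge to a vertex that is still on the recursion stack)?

web→ingest

DFS from cron (visiting each vertex's neighbors in the order listed); mark gray on enter, black on exit:
cron gray
  search gray
  search black
  metrics gray
    cdn gray
      billing gray
      billing black
    cdn black
    auth gray
    auth black
  metrics black
  cron→cdn: cdn black — skip
  ingest gray
    api gray
      api→search: search black — skip
      worker gray
        web gray
          web→ingest: ingest is gray → back edge
First back edge: web → ingest.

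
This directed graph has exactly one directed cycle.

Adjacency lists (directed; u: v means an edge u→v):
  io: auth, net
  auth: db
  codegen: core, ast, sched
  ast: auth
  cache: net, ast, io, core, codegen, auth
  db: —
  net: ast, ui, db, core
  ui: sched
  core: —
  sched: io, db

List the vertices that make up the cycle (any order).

DFS with gray/black marking from net:
net gray
  ast gray
    auth gray
      db gray
      db black
    auth black
  ast black
  ui gray
    sched gray
      io gray
        io→auth: auth black — skip
        io→net: net is gray → back edge
Back edge closes the cycle net → ui → sched → io → net; its vertices are {io, ui, net, sched}.

io, ui, net, sched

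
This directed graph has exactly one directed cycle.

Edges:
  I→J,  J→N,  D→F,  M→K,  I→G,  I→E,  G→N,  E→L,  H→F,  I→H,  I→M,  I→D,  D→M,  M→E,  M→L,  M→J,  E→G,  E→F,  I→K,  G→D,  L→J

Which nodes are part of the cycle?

D, E, G, M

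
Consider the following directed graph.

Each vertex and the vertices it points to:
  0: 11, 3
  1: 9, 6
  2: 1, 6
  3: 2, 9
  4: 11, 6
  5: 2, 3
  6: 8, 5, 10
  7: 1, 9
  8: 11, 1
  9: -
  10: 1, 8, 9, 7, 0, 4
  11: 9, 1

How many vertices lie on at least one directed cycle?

A vertex is on a directed cycle iff it belongs to a strongly connected component of size ≥ 2 (or has a self-loop).
The vertices on cycles are {0, 1, 2, 3, 4, 5, 6, 7, 8, 10, 11} — 11 in total.

11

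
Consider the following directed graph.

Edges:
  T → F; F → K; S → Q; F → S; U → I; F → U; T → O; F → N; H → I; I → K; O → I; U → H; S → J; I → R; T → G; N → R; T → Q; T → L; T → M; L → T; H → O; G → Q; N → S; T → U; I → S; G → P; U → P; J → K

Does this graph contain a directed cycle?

Yes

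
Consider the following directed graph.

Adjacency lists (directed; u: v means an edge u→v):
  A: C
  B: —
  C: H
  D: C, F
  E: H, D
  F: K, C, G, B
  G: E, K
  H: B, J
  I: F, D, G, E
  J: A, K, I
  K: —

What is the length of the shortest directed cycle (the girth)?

4

For each vertex v, BFS finds the shortest path from v back to v.
The shortest such closed walk is J → A → C → H → J, length 4.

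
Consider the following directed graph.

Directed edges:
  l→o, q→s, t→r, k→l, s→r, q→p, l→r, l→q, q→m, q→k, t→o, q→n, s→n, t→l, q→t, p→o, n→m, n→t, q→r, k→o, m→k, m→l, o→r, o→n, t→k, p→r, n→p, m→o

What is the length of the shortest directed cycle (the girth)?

For each vertex v, BFS finds the shortest path from v back to v.
The shortest such closed walk is q → t → l → q, length 3.

3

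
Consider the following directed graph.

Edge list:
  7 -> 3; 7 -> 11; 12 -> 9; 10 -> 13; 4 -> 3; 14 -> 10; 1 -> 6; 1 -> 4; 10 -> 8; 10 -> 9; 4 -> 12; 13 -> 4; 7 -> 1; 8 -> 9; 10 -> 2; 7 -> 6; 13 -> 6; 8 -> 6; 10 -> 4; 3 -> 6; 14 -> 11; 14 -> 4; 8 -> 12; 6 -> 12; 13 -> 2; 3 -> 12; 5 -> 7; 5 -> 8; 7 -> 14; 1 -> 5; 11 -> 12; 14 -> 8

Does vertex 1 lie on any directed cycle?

Yes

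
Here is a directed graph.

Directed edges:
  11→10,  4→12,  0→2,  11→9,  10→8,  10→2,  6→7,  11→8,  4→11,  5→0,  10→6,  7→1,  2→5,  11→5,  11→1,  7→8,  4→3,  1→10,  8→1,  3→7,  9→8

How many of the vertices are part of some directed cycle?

8

A vertex is on a directed cycle iff it belongs to a strongly connected component of size ≥ 2 (or has a self-loop).
The vertices on cycles are {0, 1, 2, 5, 6, 7, 8, 10} — 8 in total.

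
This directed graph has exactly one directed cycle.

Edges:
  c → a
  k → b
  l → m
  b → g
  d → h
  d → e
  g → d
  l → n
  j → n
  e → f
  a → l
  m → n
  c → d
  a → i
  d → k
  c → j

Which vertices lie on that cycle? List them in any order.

b, d, g, k

DFS with gray/black marking from d:
d gray
  e gray
    f gray
    f black
  e black
  k gray
    b gray
      g gray
        g→d: d is gray → back edge
Back edge closes the cycle d → k → b → g → d; its vertices are {b, d, g, k}.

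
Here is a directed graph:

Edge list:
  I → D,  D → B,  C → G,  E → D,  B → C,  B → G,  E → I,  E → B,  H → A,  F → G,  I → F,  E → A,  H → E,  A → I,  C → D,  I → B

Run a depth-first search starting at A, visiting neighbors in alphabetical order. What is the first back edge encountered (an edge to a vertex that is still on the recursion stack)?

D->B

DFS from A (visiting neighbors in alphabetical order); mark gray on enter, black on exit:
A gray
  I gray
    B gray
      C gray
        D gray
          D→B: B is gray → back edge
First back edge: D → B.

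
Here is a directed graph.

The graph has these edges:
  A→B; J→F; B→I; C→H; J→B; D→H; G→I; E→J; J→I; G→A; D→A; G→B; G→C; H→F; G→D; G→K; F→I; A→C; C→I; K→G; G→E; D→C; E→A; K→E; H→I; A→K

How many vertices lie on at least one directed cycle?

5

A vertex is on a directed cycle iff it belongs to a strongly connected component of size ≥ 2 (or has a self-loop).
The vertices on cycles are {A, D, E, G, K} — 5 in total.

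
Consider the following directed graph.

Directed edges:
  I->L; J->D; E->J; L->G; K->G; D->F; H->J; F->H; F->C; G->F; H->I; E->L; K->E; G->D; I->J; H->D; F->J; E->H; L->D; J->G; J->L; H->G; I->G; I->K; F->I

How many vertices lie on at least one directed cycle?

A vertex is on a directed cycle iff it belongs to a strongly connected component of size ≥ 2 (or has a self-loop).
The vertices on cycles are {D, E, F, G, H, I, J, K, L} — 9 in total.

9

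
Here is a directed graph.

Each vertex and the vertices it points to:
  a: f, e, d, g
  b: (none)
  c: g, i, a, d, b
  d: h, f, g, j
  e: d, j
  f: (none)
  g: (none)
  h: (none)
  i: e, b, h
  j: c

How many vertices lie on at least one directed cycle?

A vertex is on a directed cycle iff it belongs to a strongly connected component of size ≥ 2 (or has a self-loop).
The vertices on cycles are {a, c, d, e, i, j} — 6 in total.

6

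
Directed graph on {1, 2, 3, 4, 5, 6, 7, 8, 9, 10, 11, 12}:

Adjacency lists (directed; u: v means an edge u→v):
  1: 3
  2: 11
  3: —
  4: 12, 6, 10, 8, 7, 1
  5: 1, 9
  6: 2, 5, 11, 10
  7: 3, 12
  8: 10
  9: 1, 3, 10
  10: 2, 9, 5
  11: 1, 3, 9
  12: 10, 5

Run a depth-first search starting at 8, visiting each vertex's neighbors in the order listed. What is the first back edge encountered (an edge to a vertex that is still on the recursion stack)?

DFS from 8 (visiting each vertex's neighbors in the order listed); mark gray on enter, black on exit:
8 gray
  10 gray
    2 gray
      11 gray
        1 gray
          3 gray
          3 black
        1 black
        11→3: 3 black — skip
        9 gray
          9→1: 1 black — skip
          9→3: 3 black — skip
          9→10: 10 is gray → back edge
First back edge: 9 → 10.

9->10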